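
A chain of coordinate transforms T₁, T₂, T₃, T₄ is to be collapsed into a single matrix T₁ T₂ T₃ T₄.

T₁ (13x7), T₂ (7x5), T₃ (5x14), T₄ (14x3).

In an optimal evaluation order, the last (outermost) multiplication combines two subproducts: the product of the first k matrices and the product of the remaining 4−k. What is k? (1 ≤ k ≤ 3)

1

Adjacent pairs: T₁T₂ = 13·7·5 = 455; T₂T₃ = 7·5·14 = 490; T₃T₄ = 5·14·3 = 210.
Length 3: T₁..T₃: k=1: 0+490+13·7·14=1764; k=2: 455+0+13·5·14=1365 → min 1365 | T₂..T₄: k=2: 0+210+7·5·3=315; k=3: 490+0+7·14·3=784 → min 315.
Top-level splits: k=1: (T₁..T₁)·(T₂..T₄) → 0+315+13·7·3 = 588; k=2: (T₁..T₂)·(T₃..T₄) → 455+210+13·5·3 = 860; k=3: (T₁..T₃)·(T₄..T₄) → 1365+0+13·14·3 = 1911.
Best split is after T₁, i.e. k = 1.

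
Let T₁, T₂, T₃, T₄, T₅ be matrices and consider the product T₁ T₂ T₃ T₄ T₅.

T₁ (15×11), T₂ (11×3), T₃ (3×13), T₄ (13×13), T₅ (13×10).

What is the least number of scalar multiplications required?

1842

Adjacent pairs: T₁T₂ = 15·11·3 = 495; T₂T₃ = 11·3·13 = 429; T₃T₄ = 3·13·13 = 507; T₄T₅ = 13·13·10 = 1690.
Length 3: T₁..T₃: k=1: 0+429+15·11·13=2574; k=2: 495+0+15·3·13=1080 → min 1080 | T₂..T₄: k=2: 0+507+11·3·13=936; k=3: 429+0+11·13·13=2288 → min 936 | T₃..T₅: k=3: 0+1690+3·13·10=2080; k=4: 507+0+3·13·10=897 → min 897.
Length 4: T₁..T₄: k=1: 0+936+15·11·13=3081; k=2: 495+507+15·3·13=1587; k=3: 1080+0+15·13·13=3615 → min 1587 | T₂..T₅: k=2: 0+897+11·3·10=1227; k=3: 429+1690+11·13·10=3549; k=4: 936+0+11·13·10=2366 → min 1227.
Length 5: T₁..T₅: k=1: 0+1227+15·11·10=2877; k=2: 495+897+15·3·10=1842; k=3: 1080+1690+15·13·10=4720; k=4: 1587+0+15·13·10=3537 → min 1842.
Optimal order: ((T₁ T₂) ((T₃ T₄) T₅)) with cost 1842.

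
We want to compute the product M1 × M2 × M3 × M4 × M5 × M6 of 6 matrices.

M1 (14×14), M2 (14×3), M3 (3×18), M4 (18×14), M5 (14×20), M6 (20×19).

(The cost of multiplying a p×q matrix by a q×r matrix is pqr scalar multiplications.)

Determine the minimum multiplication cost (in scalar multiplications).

4122

Adjacent pairs: M1M2 = 14·14·3 = 588; M2M3 = 14·3·18 = 756; M3M4 = 3·18·14 = 756; M4M5 = 18·14·20 = 5040; M5M6 = 14·20·19 = 5320.
Length 3: M1..M3: k=1: 0+756+14·14·18=4284; k=2: 588+0+14·3·18=1344 → min 1344 | M2..M4: k=2: 0+756+14·3·14=1344; k=3: 756+0+14·18·14=4284 → min 1344 | M3..M5: k=3: 0+5040+3·18·20=6120; k=4: 756+0+3·14·20=1596 → min 1596 | M4..M6: k=4: 0+5320+18·14·19=10108; k=5: 5040+0+18·20·19=11880 → min 10108.
Length 4: M1..M4: k=1: 0+1344+14·14·14=4088; k=2: 588+756+14·3·14=1932; k=3: 1344+0+14·18·14=4872 → min 1932 | M2..M5: k=2: 0+1596+14·3·20=2436; k=3: 756+5040+14·18·20=10836; k=4: 1344+0+14·14·20=5264 → min 2436 | M3..M6: k=3: 0+10108+3·18·19=11134; k=4: 756+5320+3·14·19=6874; k=5: 1596+0+3·20·19=2736 → min 2736.
Length 5: M1..M5: k=1: 0+2436+14·14·20=6356; k=2: 588+1596+14·3·20=3024; k=3: 1344+5040+14·18·20=11424; k=4: 1932+0+14·14·20=5852 → min 3024 | M2..M6: k=2: 0+2736+14·3·19=3534; k=3: 756+10108+14·18·19=15652; k=4: 1344+5320+14·14·19=10388; k=5: 2436+0+14·20·19=7756 → min 3534.
Length 6: M1..M6: k=1: 0+3534+14·14·19=7258; k=2: 588+2736+14·3·19=4122; k=3: 1344+10108+14·18·19=16240; k=4: 1932+5320+14·14·19=10976; k=5: 3024+0+14·20·19=8344 → min 4122.
Optimal order: ((M1 × M2) × (((M3 × M4) × M5) × M6)) with cost 4122.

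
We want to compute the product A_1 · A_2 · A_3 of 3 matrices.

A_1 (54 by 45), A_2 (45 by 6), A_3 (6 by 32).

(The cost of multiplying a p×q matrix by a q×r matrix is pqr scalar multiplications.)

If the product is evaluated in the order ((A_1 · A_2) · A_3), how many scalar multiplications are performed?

(A_1 · A_2): 54×45 by 45×6 → 54×6, cost 54·45·6 = 14580
((A_1 · A_2) · A_3): 54×6 by 6×32 → 54×32, cost 54·6·32 = 10368; cumulative 24948
Total: 24948 scalar multiplications.

24948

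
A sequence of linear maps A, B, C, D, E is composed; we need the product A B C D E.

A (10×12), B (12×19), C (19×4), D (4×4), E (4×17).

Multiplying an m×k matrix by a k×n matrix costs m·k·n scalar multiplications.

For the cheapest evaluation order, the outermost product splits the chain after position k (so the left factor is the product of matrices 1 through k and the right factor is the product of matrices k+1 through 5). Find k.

Adjacent pairs: AB = 10·12·19 = 2280; BC = 12·19·4 = 912; CD = 19·4·4 = 304; DE = 4·4·17 = 272.
Length 3: A..C: k=1: 0+912+10·12·4=1392; k=2: 2280+0+10·19·4=3040 → min 1392 | B..D: k=2: 0+304+12·19·4=1216; k=3: 912+0+12·4·4=1104 → min 1104 | C..E: k=3: 0+272+19·4·17=1564; k=4: 304+0+19·4·17=1596 → min 1564.
Length 4: A..D: k=1: 0+1104+10·12·4=1584; k=2: 2280+304+10·19·4=3344; k=3: 1392+0+10·4·4=1552 → min 1552 | B..E: k=2: 0+1564+12·19·17=5440; k=3: 912+272+12·4·17=2000; k=4: 1104+0+12·4·17=1920 → min 1920.
Top-level splits: k=1: (A..A)·(B..E) → 0+1920+10·12·17 = 3960; k=2: (A..B)·(C..E) → 2280+1564+10·19·17 = 7074; k=3: (A..C)·(D..E) → 1392+272+10·4·17 = 2344; k=4: (A..D)·(E..E) → 1552+0+10·4·17 = 2232.
Best split is after D, i.e. k = 4.

4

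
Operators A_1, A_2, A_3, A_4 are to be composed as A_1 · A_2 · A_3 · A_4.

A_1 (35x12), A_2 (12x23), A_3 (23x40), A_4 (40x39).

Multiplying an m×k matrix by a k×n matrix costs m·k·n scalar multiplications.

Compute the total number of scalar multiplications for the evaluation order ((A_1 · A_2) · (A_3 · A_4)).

(A_1 · A_2): 35×12 by 12×23 → 35×23, cost 35·12·23 = 9660
(A_3 · A_4): 23×40 by 40×39 → 23×39, cost 23·40·39 = 35880
((A_1 · A_2) · (A_3 · A_4)): 35×23 by 23×39 → 35×39, cost 35·23·39 = 31395; cumulative 76935
Total: 76935 scalar multiplications.

76935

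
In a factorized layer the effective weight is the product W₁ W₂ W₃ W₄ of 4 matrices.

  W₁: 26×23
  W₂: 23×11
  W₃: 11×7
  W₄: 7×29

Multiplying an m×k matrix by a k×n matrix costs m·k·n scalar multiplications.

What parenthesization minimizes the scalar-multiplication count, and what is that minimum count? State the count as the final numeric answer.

11235

Adjacent pairs: W₁W₂ = 26·23·11 = 6578; W₂W₃ = 23·11·7 = 1771; W₃W₄ = 11·7·29 = 2233.
Length 3: W₁..W₃: k=1: 0+1771+26·23·7=5957; k=2: 6578+0+26·11·7=8580 → min 5957 | W₂..W₄: k=2: 0+2233+23·11·29=9570; k=3: 1771+0+23·7·29=6440 → min 6440.
Length 4: W₁..W₄: k=1: 0+6440+26·23·29=23782; k=2: 6578+2233+26·11·29=17105; k=3: 5957+0+26·7·29=11235 → min 11235.
Optimal parenthesization: ((W₁ (W₂ W₃)) W₄) with cost 11235.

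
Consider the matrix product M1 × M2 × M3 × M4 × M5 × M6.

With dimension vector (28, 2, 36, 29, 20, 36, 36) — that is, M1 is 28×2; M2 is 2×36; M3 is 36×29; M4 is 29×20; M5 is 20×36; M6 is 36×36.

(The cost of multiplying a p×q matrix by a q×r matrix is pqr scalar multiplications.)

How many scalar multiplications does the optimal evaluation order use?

9296

Adjacent pairs: M1M2 = 28·2·36 = 2016; M2M3 = 2·36·29 = 2088; M3M4 = 36·29·20 = 20880; M4M5 = 29·20·36 = 20880; M5M6 = 20·36·36 = 25920.
Length 3: M1..M3: k=1: 0+2088+28·2·29=3712; k=2: 2016+0+28·36·29=31248 → min 3712 | M2..M4: k=2: 0+20880+2·36·20=22320; k=3: 2088+0+2·29·20=3248 → min 3248 | M3..M5: k=3: 0+20880+36·29·36=58464; k=4: 20880+0+36·20·36=46800 → min 46800 | M4..M6: k=4: 0+25920+29·20·36=46800; k=5: 20880+0+29·36·36=58464 → min 46800.
Length 4: M1..M4: k=1: 0+3248+28·2·20=4368; k=2: 2016+20880+28·36·20=43056; k=3: 3712+0+28·29·20=19952 → min 4368 | M2..M5: k=2: 0+46800+2·36·36=49392; k=3: 2088+20880+2·29·36=25056; k=4: 3248+0+2·20·36=4688 → min 4688 | M3..M6: k=3: 0+46800+36·29·36=84384; k=4: 20880+25920+36·20·36=72720; k=5: 46800+0+36·36·36=93456 → min 72720.
Length 5: M1..M5: k=1: 0+4688+28·2·36=6704; k=2: 2016+46800+28·36·36=85104; k=3: 3712+20880+28·29·36=53824; k=4: 4368+0+28·20·36=24528 → min 6704 | M2..M6: k=2: 0+72720+2·36·36=75312; k=3: 2088+46800+2·29·36=50976; k=4: 3248+25920+2·20·36=30608; k=5: 4688+0+2·36·36=7280 → min 7280.
Length 6: M1..M6: k=1: 0+7280+28·2·36=9296; k=2: 2016+72720+28·36·36=111024; k=3: 3712+46800+28·29·36=79744; k=4: 4368+25920+28·20·36=50448; k=5: 6704+0+28·36·36=42992 → min 9296.
Optimal order: (M1 × ((((M2 × M3) × M4) × M5) × M6)) with cost 9296.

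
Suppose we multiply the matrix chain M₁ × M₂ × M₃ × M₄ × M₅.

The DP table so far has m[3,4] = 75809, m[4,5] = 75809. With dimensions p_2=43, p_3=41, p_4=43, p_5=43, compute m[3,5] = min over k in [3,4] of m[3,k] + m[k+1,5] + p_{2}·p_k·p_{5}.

m[3,5] = min over k∈[3,4] of m[3,k]+m[k+1,5]+p_{2}·p_k·p_{5}.
k=3: 0 + 75809 + 43·41·43 = 151618; k=4: 75809 + 0 + 43·43·43 = 155316.
Minimum: 151618 at k=3.

151618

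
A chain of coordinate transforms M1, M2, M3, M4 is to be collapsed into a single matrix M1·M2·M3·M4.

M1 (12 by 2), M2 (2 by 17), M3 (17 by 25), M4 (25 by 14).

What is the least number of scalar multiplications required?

1886

Adjacent pairs: M1M2 = 12·2·17 = 408; M2M3 = 2·17·25 = 850; M3M4 = 17·25·14 = 5950.
Length 3: M1..M3: k=1: 0+850+12·2·25=1450; k=2: 408+0+12·17·25=5508 → min 1450 | M2..M4: k=2: 0+5950+2·17·14=6426; k=3: 850+0+2·25·14=1550 → min 1550.
Length 4: M1..M4: k=1: 0+1550+12·2·14=1886; k=2: 408+5950+12·17·14=9214; k=3: 1450+0+12·25·14=5650 → min 1886.
Optimal order: (M1·((M2·M3)·M4)) with cost 1886.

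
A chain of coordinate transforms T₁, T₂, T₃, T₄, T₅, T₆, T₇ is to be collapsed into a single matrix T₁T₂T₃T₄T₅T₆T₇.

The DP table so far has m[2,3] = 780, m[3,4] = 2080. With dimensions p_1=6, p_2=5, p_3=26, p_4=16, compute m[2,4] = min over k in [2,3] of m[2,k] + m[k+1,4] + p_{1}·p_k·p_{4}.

2560

m[2,4] = min over k∈[2,3] of m[2,k]+m[k+1,4]+p_{1}·p_k·p_{4}.
k=2: 0 + 2080 + 6·5·16 = 2560; k=3: 780 + 0 + 6·26·16 = 3276.
Minimum: 2560 at k=2.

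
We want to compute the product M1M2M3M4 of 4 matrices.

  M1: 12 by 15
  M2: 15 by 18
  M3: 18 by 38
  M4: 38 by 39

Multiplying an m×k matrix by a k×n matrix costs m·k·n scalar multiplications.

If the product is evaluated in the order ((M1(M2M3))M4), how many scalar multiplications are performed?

(M2M3): 15×18 by 18×38 → 15×38, cost 15·18·38 = 10260
(M1(M2M3)): 12×15 by 15×38 → 12×38, cost 12·15·38 = 6840; cumulative 17100
((M1(M2M3))M4): 12×38 by 38×39 → 12×39, cost 12·38·39 = 17784; cumulative 34884
Total: 34884 scalar multiplications.

34884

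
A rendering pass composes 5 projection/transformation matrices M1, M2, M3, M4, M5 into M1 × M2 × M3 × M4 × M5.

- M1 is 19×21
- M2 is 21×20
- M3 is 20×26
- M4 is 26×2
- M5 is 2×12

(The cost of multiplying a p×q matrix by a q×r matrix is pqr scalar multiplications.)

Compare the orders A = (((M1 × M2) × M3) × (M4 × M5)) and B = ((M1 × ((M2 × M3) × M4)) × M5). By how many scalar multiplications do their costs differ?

11146

Order A = (((M1 × M2) × M3) × (M4 × M5)): (M1 × M2): 19×21 by 21×20 → 19×20, cost 19·21·20 = 7980; ((M1 × M2) × M3): 19×20 by 20×26 → 19×26, cost 19·20·26 = 9880; cumulative 17860; (M4 × M5): 26×2 by 2×12 → 26×12, cost 26·2·12 = 624; (((M1 × M2) × M3) × (M4 × M5)): 19×26 by 26×12 → 19×12, cost 19·26·12 = 5928; cumulative 24412. Total 24412.
Order B = ((M1 × ((M2 × M3) × M4)) × M5): (M2 × M3): 21×20 by 20×26 → 21×26, cost 21·20·26 = 10920; ((M2 × M3) × M4): 21×26 by 26×2 → 21×2, cost 21·26·2 = 1092; cumulative 12012; (M1 × ((M2 × M3) × M4)): 19×21 by 21×2 → 19×2, cost 19·21·2 = 798; cumulative 12810; ((M1 × ((M2 × M3) × M4)) × M5): 19×2 by 2×12 → 19×12, cost 19·2·12 = 456; cumulative 13266. Total 13266.
Difference: |24412 − 13266| = 11146.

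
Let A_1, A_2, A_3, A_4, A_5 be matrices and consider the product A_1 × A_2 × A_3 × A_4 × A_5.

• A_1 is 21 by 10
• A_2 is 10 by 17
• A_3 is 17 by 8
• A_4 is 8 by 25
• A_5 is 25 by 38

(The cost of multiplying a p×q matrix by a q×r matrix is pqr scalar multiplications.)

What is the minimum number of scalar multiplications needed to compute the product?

17024

Adjacent pairs: A_1A_2 = 21·10·17 = 3570; A_2A_3 = 10·17·8 = 1360; A_3A_4 = 17·8·25 = 3400; A_4A_5 = 8·25·38 = 7600.
Length 3: A_1..A_3: k=1: 0+1360+21·10·8=3040; k=2: 3570+0+21·17·8=6426 → min 3040 | A_2..A_4: k=2: 0+3400+10·17·25=7650; k=3: 1360+0+10·8·25=3360 → min 3360 | A_3..A_5: k=3: 0+7600+17·8·38=12768; k=4: 3400+0+17·25·38=19550 → min 12768.
Length 4: A_1..A_4: k=1: 0+3360+21·10·25=8610; k=2: 3570+3400+21·17·25=15895; k=3: 3040+0+21·8·25=7240 → min 7240 | A_2..A_5: k=2: 0+12768+10·17·38=19228; k=3: 1360+7600+10·8·38=12000; k=4: 3360+0+10·25·38=12860 → min 12000.
Length 5: A_1..A_5: k=1: 0+12000+21·10·38=19980; k=2: 3570+12768+21·17·38=29904; k=3: 3040+7600+21·8·38=17024; k=4: 7240+0+21·25·38=27190 → min 17024.
Optimal order: ((A_1 × (A_2 × A_3)) × (A_4 × A_5)) with cost 17024.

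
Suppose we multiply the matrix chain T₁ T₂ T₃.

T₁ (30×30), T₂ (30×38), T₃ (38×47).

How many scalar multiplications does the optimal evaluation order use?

Order (T₁ (T₂ T₃)): (T₂ T₃): 30×38 by 38×47 → 30×47, cost 30·38·47 = 53580; (T₁ (T₂ T₃)): 30×30 by 30×47 → 30×47, cost 30·30·47 = 42300; cumulative 95880. Total 95880.
Order ((T₁ T₂) T₃): (T₁ T₂): 30×30 by 30×38 → 30×38, cost 30·30·38 = 34200; ((T₁ T₂) T₃): 30×38 by 38×47 → 30×47, cost 30·38·47 = 53580; cumulative 87780. Total 87780.
Minimum: 87780.

87780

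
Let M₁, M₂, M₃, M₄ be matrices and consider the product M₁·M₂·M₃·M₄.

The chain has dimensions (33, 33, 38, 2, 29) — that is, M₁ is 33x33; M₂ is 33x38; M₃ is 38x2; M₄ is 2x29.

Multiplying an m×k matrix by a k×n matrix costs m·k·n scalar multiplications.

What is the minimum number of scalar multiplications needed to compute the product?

6600

Adjacent pairs: M₁M₂ = 33·33·38 = 41382; M₂M₃ = 33·38·2 = 2508; M₃M₄ = 38·2·29 = 2204.
Length 3: M₁..M₃: k=1: 0+2508+33·33·2=4686; k=2: 41382+0+33·38·2=43890 → min 4686 | M₂..M₄: k=2: 0+2204+33·38·29=38570; k=3: 2508+0+33·2·29=4422 → min 4422.
Length 4: M₁..M₄: k=1: 0+4422+33·33·29=36003; k=2: 41382+2204+33·38·29=79952; k=3: 4686+0+33·2·29=6600 → min 6600.
Optimal order: ((M₁·(M₂·M₃))·M₄) with cost 6600.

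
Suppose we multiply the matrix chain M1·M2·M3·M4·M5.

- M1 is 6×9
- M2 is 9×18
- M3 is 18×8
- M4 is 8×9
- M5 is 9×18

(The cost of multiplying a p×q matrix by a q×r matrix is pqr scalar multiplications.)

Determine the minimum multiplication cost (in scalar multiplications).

Adjacent pairs: M1M2 = 6·9·18 = 972; M2M3 = 9·18·8 = 1296; M3M4 = 18·8·9 = 1296; M4M5 = 8·9·18 = 1296.
Length 3: M1..M3: k=1: 0+1296+6·9·8=1728; k=2: 972+0+6·18·8=1836 → min 1728 | M2..M4: k=2: 0+1296+9·18·9=2754; k=3: 1296+0+9·8·9=1944 → min 1944 | M3..M5: k=3: 0+1296+18·8·18=3888; k=4: 1296+0+18·9·18=4212 → min 3888.
Length 4: M1..M4: k=1: 0+1944+6·9·9=2430; k=2: 972+1296+6·18·9=3240; k=3: 1728+0+6·8·9=2160 → min 2160 | M2..M5: k=2: 0+3888+9·18·18=6804; k=3: 1296+1296+9·8·18=3888; k=4: 1944+0+9·9·18=3402 → min 3402.
Length 5: M1..M5: k=1: 0+3402+6·9·18=4374; k=2: 972+3888+6·18·18=6804; k=3: 1728+1296+6·8·18=3888; k=4: 2160+0+6·9·18=3132 → min 3132.
Optimal order: (((M1·(M2·M3))·M4)·M5) with cost 3132.

3132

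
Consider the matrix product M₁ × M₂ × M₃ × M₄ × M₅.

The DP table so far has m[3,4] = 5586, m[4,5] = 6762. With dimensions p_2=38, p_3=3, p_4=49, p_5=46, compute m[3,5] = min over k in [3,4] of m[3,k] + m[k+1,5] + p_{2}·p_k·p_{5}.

12006

m[3,5] = min over k∈[3,4] of m[3,k]+m[k+1,5]+p_{2}·p_k·p_{5}.
k=3: 0 + 6762 + 38·3·46 = 12006; k=4: 5586 + 0 + 38·49·46 = 91238.
Minimum: 12006 at k=3.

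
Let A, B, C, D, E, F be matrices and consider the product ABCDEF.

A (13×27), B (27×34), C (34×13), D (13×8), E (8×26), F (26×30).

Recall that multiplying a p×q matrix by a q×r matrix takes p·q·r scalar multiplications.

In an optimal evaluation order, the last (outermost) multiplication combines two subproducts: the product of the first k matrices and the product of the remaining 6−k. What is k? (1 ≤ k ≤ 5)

4

Adjacent pairs: AB = 13·27·34 = 11934; BC = 27·34·13 = 11934; CD = 34·13·8 = 3536; DE = 13·8·26 = 2704; EF = 8·26·30 = 6240.
Length 3: A..C: k=1: 0+11934+13·27·13=16497; k=2: 11934+0+13·34·13=17680 → min 16497 | B..D: k=2: 0+3536+27·34·8=10880; k=3: 11934+0+27·13·8=14742 → min 10880 | C..E: k=3: 0+2704+34·13·26=14196; k=4: 3536+0+34·8·26=10608 → min 10608 | D..F: k=4: 0+6240+13·8·30=9360; k=5: 2704+0+13·26·30=12844 → min 9360.
Length 4: A..D: k=1: 0+10880+13·27·8=13688; k=2: 11934+3536+13·34·8=19006; k=3: 16497+0+13·13·8=17849 → min 13688 | B..E: k=2: 0+10608+27·34·26=34476; k=3: 11934+2704+27·13·26=23764; k=4: 10880+0+27·8·26=16496 → min 16496 | C..F: k=3: 0+9360+34·13·30=22620; k=4: 3536+6240+34·8·30=17936; k=5: 10608+0+34·26·30=37128 → min 17936.
Length 5: A..E: k=1: 0+16496+13·27·26=25622; k=2: 11934+10608+13·34·26=34034; k=3: 16497+2704+13·13·26=23595; k=4: 13688+0+13·8·26=16392 → min 16392 | B..F: k=2: 0+17936+27·34·30=45476; k=3: 11934+9360+27·13·30=31824; k=4: 10880+6240+27·8·30=23600; k=5: 16496+0+27·26·30=37556 → min 23600.
Top-level splits: k=1: (A..A)·(B..F) → 0+23600+13·27·30 = 34130; k=2: (A..B)·(C..F) → 11934+17936+13·34·30 = 43130; k=3: (A..C)·(D..F) → 16497+9360+13·13·30 = 30927; k=4: (A..D)·(E..F) → 13688+6240+13·8·30 = 23048; k=5: (A..E)·(F..F) → 16392+0+13·26·30 = 26532.
Best split is after D, i.e. k = 4.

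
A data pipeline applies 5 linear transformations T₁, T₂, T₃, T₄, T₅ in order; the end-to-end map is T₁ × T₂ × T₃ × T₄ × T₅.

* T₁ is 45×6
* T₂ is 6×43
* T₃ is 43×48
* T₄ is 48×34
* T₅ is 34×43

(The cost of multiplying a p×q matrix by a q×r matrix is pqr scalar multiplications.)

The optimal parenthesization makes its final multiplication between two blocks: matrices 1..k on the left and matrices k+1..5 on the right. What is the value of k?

Adjacent pairs: T₁T₂ = 45·6·43 = 11610; T₂T₃ = 6·43·48 = 12384; T₃T₄ = 43·48·34 = 70176; T₄T₅ = 48·34·43 = 70176.
Length 3: T₁..T₃: k=1: 0+12384+45·6·48=25344; k=2: 11610+0+45·43·48=104490 → min 25344 | T₂..T₄: k=2: 0+70176+6·43·34=78948; k=3: 12384+0+6·48·34=22176 → min 22176 | T₃..T₅: k=3: 0+70176+43·48·43=158928; k=4: 70176+0+43·34·43=133042 → min 133042.
Length 4: T₁..T₄: k=1: 0+22176+45·6·34=31356; k=2: 11610+70176+45·43·34=147576; k=3: 25344+0+45·48·34=98784 → min 31356 | T₂..T₅: k=2: 0+133042+6·43·43=144136; k=3: 12384+70176+6·48·43=94944; k=4: 22176+0+6·34·43=30948 → min 30948.
Top-level splits: k=1: (T₁..T₁)·(T₂..T₅) → 0+30948+45·6·43 = 42558; k=2: (T₁..T₂)·(T₃..T₅) → 11610+133042+45·43·43 = 227857; k=3: (T₁..T₃)·(T₄..T₅) → 25344+70176+45·48·43 = 188400; k=4: (T₁..T₄)·(T₅..T₅) → 31356+0+45·34·43 = 97146.
Best split is after T₁, i.e. k = 1.

1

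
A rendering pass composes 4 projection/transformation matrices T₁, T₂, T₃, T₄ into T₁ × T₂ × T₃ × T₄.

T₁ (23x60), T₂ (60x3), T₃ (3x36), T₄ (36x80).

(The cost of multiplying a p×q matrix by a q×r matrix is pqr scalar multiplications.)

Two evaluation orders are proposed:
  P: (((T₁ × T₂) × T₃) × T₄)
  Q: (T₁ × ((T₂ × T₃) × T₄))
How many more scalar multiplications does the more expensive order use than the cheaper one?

216816

Order P = (((T₁ × T₂) × T₃) × T₄): (T₁ × T₂): 23×60 by 60×3 → 23×3, cost 23·60·3 = 4140; ((T₁ × T₂) × T₃): 23×3 by 3×36 → 23×36, cost 23·3·36 = 2484; cumulative 6624; (((T₁ × T₂) × T₃) × T₄): 23×36 by 36×80 → 23×80, cost 23·36·80 = 66240; cumulative 72864. Total 72864.
Order Q = (T₁ × ((T₂ × T₃) × T₄)): (T₂ × T₃): 60×3 by 3×36 → 60×36, cost 60·3·36 = 6480; ((T₂ × T₃) × T₄): 60×36 by 36×80 → 60×80, cost 60·36·80 = 172800; cumulative 179280; (T₁ × ((T₂ × T₃) × T₄)): 23×60 by 60×80 → 23×80, cost 23·60·80 = 110400; cumulative 289680. Total 289680.
Difference: |72864 − 289680| = 216816.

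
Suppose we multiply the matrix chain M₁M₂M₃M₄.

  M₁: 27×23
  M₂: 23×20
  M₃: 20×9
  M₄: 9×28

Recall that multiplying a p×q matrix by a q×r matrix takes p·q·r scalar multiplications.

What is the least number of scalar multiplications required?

16533

Adjacent pairs: M₁M₂ = 27·23·20 = 12420; M₂M₃ = 23·20·9 = 4140; M₃M₄ = 20·9·28 = 5040.
Length 3: M₁..M₃: k=1: 0+4140+27·23·9=9729; k=2: 12420+0+27·20·9=17280 → min 9729 | M₂..M₄: k=2: 0+5040+23·20·28=17920; k=3: 4140+0+23·9·28=9936 → min 9936.
Length 4: M₁..M₄: k=1: 0+9936+27·23·28=27324; k=2: 12420+5040+27·20·28=32580; k=3: 9729+0+27·9·28=16533 → min 16533.
Optimal order: ((M₁(M₂M₃))M₄) with cost 16533.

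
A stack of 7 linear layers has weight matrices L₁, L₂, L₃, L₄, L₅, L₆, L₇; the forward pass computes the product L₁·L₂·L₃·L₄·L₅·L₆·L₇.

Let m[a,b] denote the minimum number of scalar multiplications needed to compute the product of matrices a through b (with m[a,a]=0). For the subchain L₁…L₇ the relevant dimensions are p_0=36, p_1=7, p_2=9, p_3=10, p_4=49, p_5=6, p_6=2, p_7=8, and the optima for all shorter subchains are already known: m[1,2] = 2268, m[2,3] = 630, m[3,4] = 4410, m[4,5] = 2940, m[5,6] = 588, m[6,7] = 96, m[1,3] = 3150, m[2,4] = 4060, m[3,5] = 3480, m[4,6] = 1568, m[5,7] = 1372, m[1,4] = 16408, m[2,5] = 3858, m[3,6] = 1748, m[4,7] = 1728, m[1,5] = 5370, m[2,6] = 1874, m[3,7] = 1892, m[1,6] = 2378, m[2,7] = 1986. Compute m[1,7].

2954

m[1,7] = min over k∈[1,6] of m[1,k]+m[k+1,7]+p_{0}·p_k·p_{7}.
k=1: 0 + 1986 + 36·7·8 = 4002; k=2: 2268 + 1892 + 36·9·8 = 6752; k=3: 3150 + 1728 + 36·10·8 = 7758; k=4: 16408 + 1372 + 36·49·8 = 31892; k=5: 5370 + 96 + 36·6·8 = 7194; k=6: 2378 + 0 + 36·2·8 = 2954.
Minimum: 2954 at k=6.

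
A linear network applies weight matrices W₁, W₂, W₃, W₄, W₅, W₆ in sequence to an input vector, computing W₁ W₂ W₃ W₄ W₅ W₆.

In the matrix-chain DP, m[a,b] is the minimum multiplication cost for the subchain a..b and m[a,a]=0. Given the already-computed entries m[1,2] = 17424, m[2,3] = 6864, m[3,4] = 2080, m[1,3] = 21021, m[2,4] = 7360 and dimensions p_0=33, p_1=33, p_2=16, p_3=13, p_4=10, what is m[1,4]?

m[1,4] = min over k∈[1,3] of m[1,k]+m[k+1,4]+p_{0}·p_k·p_{4}.
k=1: 0 + 7360 + 33·33·10 = 18250; k=2: 17424 + 2080 + 33·16·10 = 24784; k=3: 21021 + 0 + 33·13·10 = 25311.
Minimum: 18250 at k=1.

18250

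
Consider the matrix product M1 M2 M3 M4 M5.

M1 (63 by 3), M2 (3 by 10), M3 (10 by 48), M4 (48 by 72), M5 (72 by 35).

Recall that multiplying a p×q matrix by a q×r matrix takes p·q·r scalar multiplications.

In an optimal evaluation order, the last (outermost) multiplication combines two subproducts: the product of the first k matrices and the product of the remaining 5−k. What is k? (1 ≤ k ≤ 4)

Adjacent pairs: M1M2 = 63·3·10 = 1890; M2M3 = 3·10·48 = 1440; M3M4 = 10·48·72 = 34560; M4M5 = 48·72·35 = 120960.
Length 3: M1..M3: k=1: 0+1440+63·3·48=10512; k=2: 1890+0+63·10·48=32130 → min 10512 | M2..M4: k=2: 0+34560+3·10·72=36720; k=3: 1440+0+3·48·72=11808 → min 11808 | M3..M5: k=3: 0+120960+10·48·35=137760; k=4: 34560+0+10·72·35=59760 → min 59760.
Length 4: M1..M4: k=1: 0+11808+63·3·72=25416; k=2: 1890+34560+63·10·72=81810; k=3: 10512+0+63·48·72=228240 → min 25416 | M2..M5: k=2: 0+59760+3·10·35=60810; k=3: 1440+120960+3·48·35=127440; k=4: 11808+0+3·72·35=19368 → min 19368.
Top-level splits: k=1: (M1..M1)·(M2..M5) → 0+19368+63·3·35 = 25983; k=2: (M1..M2)·(M3..M5) → 1890+59760+63·10·35 = 83700; k=3: (M1..M3)·(M4..M5) → 10512+120960+63·48·35 = 237312; k=4: (M1..M4)·(M5..M5) → 25416+0+63·72·35 = 184176.
Best split is after M1, i.e. k = 1.

1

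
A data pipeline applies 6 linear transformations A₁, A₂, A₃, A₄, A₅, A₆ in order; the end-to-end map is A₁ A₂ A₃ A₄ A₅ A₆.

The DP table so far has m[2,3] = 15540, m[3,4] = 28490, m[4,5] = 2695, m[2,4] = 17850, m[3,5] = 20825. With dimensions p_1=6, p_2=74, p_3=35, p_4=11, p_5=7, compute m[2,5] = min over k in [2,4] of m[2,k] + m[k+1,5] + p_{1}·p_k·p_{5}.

m[2,5] = min over k∈[2,4] of m[2,k]+m[k+1,5]+p_{1}·p_k·p_{5}.
k=2: 0 + 20825 + 6·74·7 = 23933; k=3: 15540 + 2695 + 6·35·7 = 19705; k=4: 17850 + 0 + 6·11·7 = 18312.
Minimum: 18312 at k=4.

18312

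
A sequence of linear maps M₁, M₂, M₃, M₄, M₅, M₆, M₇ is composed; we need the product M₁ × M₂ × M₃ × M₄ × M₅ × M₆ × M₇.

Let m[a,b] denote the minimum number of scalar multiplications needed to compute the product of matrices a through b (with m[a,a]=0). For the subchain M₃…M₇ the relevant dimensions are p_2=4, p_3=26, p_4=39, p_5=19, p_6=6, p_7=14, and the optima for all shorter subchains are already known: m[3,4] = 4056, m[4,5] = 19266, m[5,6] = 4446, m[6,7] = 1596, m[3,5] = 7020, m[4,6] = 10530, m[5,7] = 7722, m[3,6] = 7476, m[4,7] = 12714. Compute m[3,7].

m[3,7] = min over k∈[3,6] of m[3,k]+m[k+1,7]+p_{2}·p_k·p_{7}.
k=3: 0 + 12714 + 4·26·14 = 14170; k=4: 4056 + 7722 + 4·39·14 = 13962; k=5: 7020 + 1596 + 4·19·14 = 9680; k=6: 7476 + 0 + 4·6·14 = 7812.
Minimum: 7812 at k=6.

7812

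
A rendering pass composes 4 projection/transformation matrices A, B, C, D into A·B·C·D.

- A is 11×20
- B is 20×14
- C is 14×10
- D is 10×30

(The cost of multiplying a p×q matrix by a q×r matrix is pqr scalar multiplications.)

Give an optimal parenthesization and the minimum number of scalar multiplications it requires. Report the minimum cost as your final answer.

Adjacent pairs: AB = 11·20·14 = 3080; BC = 20·14·10 = 2800; CD = 14·10·30 = 4200.
Length 3: A..C: k=1: 0+2800+11·20·10=5000; k=2: 3080+0+11·14·10=4620 → min 4620 | B..D: k=2: 0+4200+20·14·30=12600; k=3: 2800+0+20·10·30=8800 → min 8800.
Length 4: A..D: k=1: 0+8800+11·20·30=15400; k=2: 3080+4200+11·14·30=11900; k=3: 4620+0+11·10·30=7920 → min 7920.
Optimal parenthesization: (((A·B)·C)·D) with cost 7920.

7920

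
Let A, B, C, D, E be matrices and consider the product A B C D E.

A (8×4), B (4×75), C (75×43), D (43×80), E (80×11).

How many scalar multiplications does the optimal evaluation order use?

Adjacent pairs: AB = 8·4·75 = 2400; BC = 4·75·43 = 12900; CD = 75·43·80 = 258000; DE = 43·80·11 = 37840.
Length 3: A..C: k=1: 0+12900+8·4·43=14276; k=2: 2400+0+8·75·43=28200 → min 14276 | B..D: k=2: 0+258000+4·75·80=282000; k=3: 12900+0+4·43·80=26660 → min 26660 | C..E: k=3: 0+37840+75·43·11=73315; k=4: 258000+0+75·80·11=324000 → min 73315.
Length 4: A..D: k=1: 0+26660+8·4·80=29220; k=2: 2400+258000+8·75·80=308400; k=3: 14276+0+8·43·80=41796 → min 29220 | B..E: k=2: 0+73315+4·75·11=76615; k=3: 12900+37840+4·43·11=52632; k=4: 26660+0+4·80·11=30180 → min 30180.
Length 5: A..E: k=1: 0+30180+8·4·11=30532; k=2: 2400+73315+8·75·11=82315; k=3: 14276+37840+8·43·11=55900; k=4: 29220+0+8·80·11=36260 → min 30532.
Optimal order: (A (((B C) D) E)) with cost 30532.

30532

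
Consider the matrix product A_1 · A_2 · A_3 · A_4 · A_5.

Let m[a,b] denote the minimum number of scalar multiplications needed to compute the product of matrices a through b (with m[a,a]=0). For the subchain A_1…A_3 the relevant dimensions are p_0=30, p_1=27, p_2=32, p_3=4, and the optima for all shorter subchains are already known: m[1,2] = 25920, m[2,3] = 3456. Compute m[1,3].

m[1,3] = min over k∈[1,2] of m[1,k]+m[k+1,3]+p_{0}·p_k·p_{3}.
k=1: 0 + 3456 + 30·27·4 = 6696; k=2: 25920 + 0 + 30·32·4 = 29760.
Minimum: 6696 at k=1.

6696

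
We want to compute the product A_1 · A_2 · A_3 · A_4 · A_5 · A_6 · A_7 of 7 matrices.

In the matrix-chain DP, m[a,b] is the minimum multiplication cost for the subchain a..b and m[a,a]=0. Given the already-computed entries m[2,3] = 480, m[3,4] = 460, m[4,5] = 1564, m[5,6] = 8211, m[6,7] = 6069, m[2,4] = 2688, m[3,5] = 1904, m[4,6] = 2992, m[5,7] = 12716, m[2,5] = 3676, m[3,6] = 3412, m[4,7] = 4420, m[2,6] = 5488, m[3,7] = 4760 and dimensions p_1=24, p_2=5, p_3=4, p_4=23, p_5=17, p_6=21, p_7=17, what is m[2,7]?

6532

m[2,7] = min over k∈[2,6] of m[2,k]+m[k+1,7]+p_{1}·p_k·p_{7}.
k=2: 0 + 4760 + 24·5·17 = 6800; k=3: 480 + 4420 + 24·4·17 = 6532; k=4: 2688 + 12716 + 24·23·17 = 24788; k=5: 3676 + 6069 + 24·17·17 = 16681; k=6: 5488 + 0 + 24·21·17 = 14056.
Minimum: 6532 at k=3.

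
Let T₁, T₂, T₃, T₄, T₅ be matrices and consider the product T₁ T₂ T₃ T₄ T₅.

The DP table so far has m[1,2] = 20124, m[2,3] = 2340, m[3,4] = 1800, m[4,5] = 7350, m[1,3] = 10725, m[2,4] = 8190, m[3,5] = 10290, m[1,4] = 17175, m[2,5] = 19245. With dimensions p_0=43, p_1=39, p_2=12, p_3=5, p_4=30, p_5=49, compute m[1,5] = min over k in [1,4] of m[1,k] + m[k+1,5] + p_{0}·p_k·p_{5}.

m[1,5] = min over k∈[1,4] of m[1,k]+m[k+1,5]+p_{0}·p_k·p_{5}.
k=1: 0 + 19245 + 43·39·49 = 101418; k=2: 20124 + 10290 + 43·12·49 = 55698; k=3: 10725 + 7350 + 43·5·49 = 28610; k=4: 17175 + 0 + 43·30·49 = 80385.
Minimum: 28610 at k=3.

28610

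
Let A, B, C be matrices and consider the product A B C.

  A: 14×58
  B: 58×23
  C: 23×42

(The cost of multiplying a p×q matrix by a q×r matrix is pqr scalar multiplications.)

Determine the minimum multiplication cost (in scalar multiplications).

32200

Order (A (B C)): (B C): 58×23 by 23×42 → 58×42, cost 58·23·42 = 56028; (A (B C)): 14×58 by 58×42 → 14×42, cost 14·58·42 = 34104; cumulative 90132. Total 90132.
Order ((A B) C): (A B): 14×58 by 58×23 → 14×23, cost 14·58·23 = 18676; ((A B) C): 14×23 by 23×42 → 14×42, cost 14·23·42 = 13524; cumulative 32200. Total 32200.
Minimum: 32200.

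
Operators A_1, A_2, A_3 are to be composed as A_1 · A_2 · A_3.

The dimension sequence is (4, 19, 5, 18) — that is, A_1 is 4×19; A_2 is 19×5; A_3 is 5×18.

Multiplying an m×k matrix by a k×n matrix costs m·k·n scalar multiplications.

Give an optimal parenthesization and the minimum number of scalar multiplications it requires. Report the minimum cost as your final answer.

(A_1 · (A_2 · A_3)): cost 3078.
((A_1 · A_2) · A_3): cost 740.
Optimal: ((A_1 · A_2) · A_3) with cost 740.

740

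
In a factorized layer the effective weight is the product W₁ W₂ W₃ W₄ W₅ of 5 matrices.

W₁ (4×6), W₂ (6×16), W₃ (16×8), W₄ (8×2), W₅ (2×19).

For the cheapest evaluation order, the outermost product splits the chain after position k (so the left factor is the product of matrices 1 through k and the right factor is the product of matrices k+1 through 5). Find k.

Adjacent pairs: W₁W₂ = 4·6·16 = 384; W₂W₃ = 6·16·8 = 768; W₃W₄ = 16·8·2 = 256; W₄W₅ = 8·2·19 = 304.
Length 3: W₁..W₃: k=1: 0+768+4·6·8=960; k=2: 384+0+4·16·8=896 → min 896 | W₂..W₄: k=2: 0+256+6·16·2=448; k=3: 768+0+6·8·2=864 → min 448 | W₃..W₅: k=3: 0+304+16·8·19=2736; k=4: 256+0+16·2·19=864 → min 864.
Length 4: W₁..W₄: k=1: 0+448+4·6·2=496; k=2: 384+256+4·16·2=768; k=3: 896+0+4·8·2=960 → min 496 | W₂..W₅: k=2: 0+864+6·16·19=2688; k=3: 768+304+6·8·19=1984; k=4: 448+0+6·2·19=676 → min 676.
Top-level splits: k=1: (W₁..W₁)·(W₂..W₅) → 0+676+4·6·19 = 1132; k=2: (W₁..W₂)·(W₃..W₅) → 384+864+4·16·19 = 2464; k=3: (W₁..W₃)·(W₄..W₅) → 896+304+4·8·19 = 1808; k=4: (W₁..W₄)·(W₅..W₅) → 496+0+4·2·19 = 648.
Best split is after W₄, i.e. k = 4.

4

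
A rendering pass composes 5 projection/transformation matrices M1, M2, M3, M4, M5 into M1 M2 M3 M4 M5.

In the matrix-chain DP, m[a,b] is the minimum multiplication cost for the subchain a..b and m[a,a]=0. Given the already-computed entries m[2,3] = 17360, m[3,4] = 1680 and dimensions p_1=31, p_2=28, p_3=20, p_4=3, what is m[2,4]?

4284

m[2,4] = min over k∈[2,3] of m[2,k]+m[k+1,4]+p_{1}·p_k·p_{4}.
k=2: 0 + 1680 + 31·28·3 = 4284; k=3: 17360 + 0 + 31·20·3 = 19220.
Minimum: 4284 at k=2.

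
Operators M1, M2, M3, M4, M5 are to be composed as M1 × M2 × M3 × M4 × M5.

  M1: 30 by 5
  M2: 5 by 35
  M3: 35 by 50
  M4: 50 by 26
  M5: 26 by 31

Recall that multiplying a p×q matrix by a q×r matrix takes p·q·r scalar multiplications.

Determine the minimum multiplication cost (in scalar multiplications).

23930

Adjacent pairs: M1M2 = 30·5·35 = 5250; M2M3 = 5·35·50 = 8750; M3M4 = 35·50·26 = 45500; M4M5 = 50·26·31 = 40300.
Length 3: M1..M3: k=1: 0+8750+30·5·50=16250; k=2: 5250+0+30·35·50=57750 → min 16250 | M2..M4: k=2: 0+45500+5·35·26=50050; k=3: 8750+0+5·50·26=15250 → min 15250 | M3..M5: k=3: 0+40300+35·50·31=94550; k=4: 45500+0+35·26·31=73710 → min 73710.
Length 4: M1..M4: k=1: 0+15250+30·5·26=19150; k=2: 5250+45500+30·35·26=78050; k=3: 16250+0+30·50·26=55250 → min 19150 | M2..M5: k=2: 0+73710+5·35·31=79135; k=3: 8750+40300+5·50·31=56800; k=4: 15250+0+5·26·31=19280 → min 19280.
Length 5: M1..M5: k=1: 0+19280+30·5·31=23930; k=2: 5250+73710+30·35·31=111510; k=3: 16250+40300+30·50·31=103050; k=4: 19150+0+30·26·31=43330 → min 23930.
Optimal order: (M1 × (((M2 × M3) × M4) × M5)) with cost 23930.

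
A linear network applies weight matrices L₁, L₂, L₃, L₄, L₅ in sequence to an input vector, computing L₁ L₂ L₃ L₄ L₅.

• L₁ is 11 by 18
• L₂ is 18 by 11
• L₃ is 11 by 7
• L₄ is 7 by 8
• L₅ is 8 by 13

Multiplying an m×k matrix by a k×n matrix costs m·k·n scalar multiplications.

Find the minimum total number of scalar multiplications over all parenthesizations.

Adjacent pairs: L₁L₂ = 11·18·11 = 2178; L₂L₃ = 18·11·7 = 1386; L₃L₄ = 11·7·8 = 616; L₄L₅ = 7·8·13 = 728.
Length 3: L₁..L₃: k=1: 0+1386+11·18·7=2772; k=2: 2178+0+11·11·7=3025 → min 2772 | L₂..L₄: k=2: 0+616+18·11·8=2200; k=3: 1386+0+18·7·8=2394 → min 2200 | L₃..L₅: k=3: 0+728+11·7·13=1729; k=4: 616+0+11·8·13=1760 → min 1729.
Length 4: L₁..L₄: k=1: 0+2200+11·18·8=3784; k=2: 2178+616+11·11·8=3762; k=3: 2772+0+11·7·8=3388 → min 3388 | L₂..L₅: k=2: 0+1729+18·11·13=4303; k=3: 1386+728+18·7·13=3752; k=4: 2200+0+18·8·13=4072 → min 3752.
Length 5: L₁..L₅: k=1: 0+3752+11·18·13=6326; k=2: 2178+1729+11·11·13=5480; k=3: 2772+728+11·7·13=4501; k=4: 3388+0+11·8·13=4532 → min 4501.
Optimal order: ((L₁ (L₂ L₃)) (L₄ L₅)) with cost 4501.

4501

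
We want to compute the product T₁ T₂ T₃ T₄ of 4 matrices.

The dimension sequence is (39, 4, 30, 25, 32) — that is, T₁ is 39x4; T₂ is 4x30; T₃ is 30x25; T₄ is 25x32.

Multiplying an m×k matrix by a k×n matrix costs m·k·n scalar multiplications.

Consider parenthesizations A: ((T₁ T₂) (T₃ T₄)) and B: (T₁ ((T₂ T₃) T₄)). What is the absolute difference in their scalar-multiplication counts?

54928

Order A = ((T₁ T₂) (T₃ T₄)): (T₁ T₂): 39×4 by 4×30 → 39×30, cost 39·4·30 = 4680; (T₃ T₄): 30×25 by 25×32 → 30×32, cost 30·25·32 = 24000; ((T₁ T₂) (T₃ T₄)): 39×30 by 30×32 → 39×32, cost 39·30·32 = 37440; cumulative 66120. Total 66120.
Order B = (T₁ ((T₂ T₃) T₄)): (T₂ T₃): 4×30 by 30×25 → 4×25, cost 4·30·25 = 3000; ((T₂ T₃) T₄): 4×25 by 25×32 → 4×32, cost 4·25·32 = 3200; cumulative 6200; (T₁ ((T₂ T₃) T₄)): 39×4 by 4×32 → 39×32, cost 39·4·32 = 4992; cumulative 11192. Total 11192.
Difference: |66120 − 11192| = 54928.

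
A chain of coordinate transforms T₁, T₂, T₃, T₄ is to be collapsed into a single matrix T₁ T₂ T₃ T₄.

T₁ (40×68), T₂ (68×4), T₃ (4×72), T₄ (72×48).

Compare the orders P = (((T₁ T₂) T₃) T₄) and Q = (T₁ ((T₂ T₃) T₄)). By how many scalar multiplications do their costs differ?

224512

Order P = (((T₁ T₂) T₃) T₄): (T₁ T₂): 40×68 by 68×4 → 40×4, cost 40·68·4 = 10880; ((T₁ T₂) T₃): 40×4 by 4×72 → 40×72, cost 40·4·72 = 11520; cumulative 22400; (((T₁ T₂) T₃) T₄): 40×72 by 72×48 → 40×48, cost 40·72·48 = 138240; cumulative 160640. Total 160640.
Order Q = (T₁ ((T₂ T₃) T₄)): (T₂ T₃): 68×4 by 4×72 → 68×72, cost 68·4·72 = 19584; ((T₂ T₃) T₄): 68×72 by 72×48 → 68×48, cost 68·72·48 = 235008; cumulative 254592; (T₁ ((T₂ T₃) T₄)): 40×68 by 68×48 → 40×48, cost 40·68·48 = 130560; cumulative 385152. Total 385152.
Difference: |160640 − 385152| = 224512.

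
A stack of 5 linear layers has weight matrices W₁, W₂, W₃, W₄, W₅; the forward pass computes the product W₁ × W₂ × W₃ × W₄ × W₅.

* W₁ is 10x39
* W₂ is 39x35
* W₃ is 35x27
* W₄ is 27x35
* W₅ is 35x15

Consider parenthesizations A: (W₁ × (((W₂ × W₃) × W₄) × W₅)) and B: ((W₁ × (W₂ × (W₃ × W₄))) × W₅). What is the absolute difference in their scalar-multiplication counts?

285

Order A = (W₁ × (((W₂ × W₃) × W₄) × W₅)): (W₂ × W₃): 39×35 by 35×27 → 39×27, cost 39·35·27 = 36855; ((W₂ × W₃) × W₄): 39×27 by 27×35 → 39×35, cost 39·27·35 = 36855; cumulative 73710; (((W₂ × W₃) × W₄) × W₅): 39×35 by 35×15 → 39×15, cost 39·35·15 = 20475; cumulative 94185; (W₁ × (((W₂ × W₃) × W₄) × W₅)): 10×39 by 39×15 → 10×15, cost 10·39·15 = 5850; cumulative 100035. Total 100035.
Order B = ((W₁ × (W₂ × (W₃ × W₄))) × W₅): (W₃ × W₄): 35×27 by 27×35 → 35×35, cost 35·27·35 = 33075; (W₂ × (W₃ × W₄)): 39×35 by 35×35 → 39×35, cost 39·35·35 = 47775; cumulative 80850; (W₁ × (W₂ × (W₃ × W₄))): 10×39 by 39×35 → 10×35, cost 10·39·35 = 13650; cumulative 94500; ((W₁ × (W₂ × (W₃ × W₄))) × W₅): 10×35 by 35×15 → 10×15, cost 10·35·15 = 5250; cumulative 99750. Total 99750.
Difference: |100035 − 99750| = 285.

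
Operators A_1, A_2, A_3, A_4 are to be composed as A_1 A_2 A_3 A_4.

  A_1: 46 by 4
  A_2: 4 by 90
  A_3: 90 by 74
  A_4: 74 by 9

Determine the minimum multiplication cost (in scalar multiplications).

30960

Adjacent pairs: A_1A_2 = 46·4·90 = 16560; A_2A_3 = 4·90·74 = 26640; A_3A_4 = 90·74·9 = 59940.
Length 3: A_1..A_3: k=1: 0+26640+46·4·74=40256; k=2: 16560+0+46·90·74=322920 → min 40256 | A_2..A_4: k=2: 0+59940+4·90·9=63180; k=3: 26640+0+4·74·9=29304 → min 29304.
Length 4: A_1..A_4: k=1: 0+29304+46·4·9=30960; k=2: 16560+59940+46·90·9=113760; k=3: 40256+0+46·74·9=70892 → min 30960.
Optimal order: (A_1 ((A_2 A_3) A_4)) with cost 30960.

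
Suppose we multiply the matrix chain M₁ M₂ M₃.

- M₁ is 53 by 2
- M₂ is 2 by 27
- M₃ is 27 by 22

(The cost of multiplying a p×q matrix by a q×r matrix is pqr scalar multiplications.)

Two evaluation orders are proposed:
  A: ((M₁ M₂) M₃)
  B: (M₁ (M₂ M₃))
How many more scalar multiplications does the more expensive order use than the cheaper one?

Order A = ((M₁ M₂) M₃): (M₁ M₂): 53×2 by 2×27 → 53×27, cost 53·2·27 = 2862; ((M₁ M₂) M₃): 53×27 by 27×22 → 53×22, cost 53·27·22 = 31482; cumulative 34344. Total 34344.
Order B = (M₁ (M₂ M₃)): (M₂ M₃): 2×27 by 27×22 → 2×22, cost 2·27·22 = 1188; (M₁ (M₂ M₃)): 53×2 by 2×22 → 53×22, cost 53·2·22 = 2332; cumulative 3520. Total 3520.
Difference: |34344 − 3520| = 30824.

30824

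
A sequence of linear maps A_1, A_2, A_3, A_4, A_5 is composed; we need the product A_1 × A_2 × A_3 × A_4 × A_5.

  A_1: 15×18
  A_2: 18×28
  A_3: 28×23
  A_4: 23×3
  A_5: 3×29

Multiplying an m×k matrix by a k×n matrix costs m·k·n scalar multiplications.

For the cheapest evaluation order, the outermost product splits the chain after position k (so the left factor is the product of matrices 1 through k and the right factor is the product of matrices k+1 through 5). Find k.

Adjacent pairs: A_1A_2 = 15·18·28 = 7560; A_2A_3 = 18·28·23 = 11592; A_3A_4 = 28·23·3 = 1932; A_4A_5 = 23·3·29 = 2001.
Length 3: A_1..A_3: k=1: 0+11592+15·18·23=17802; k=2: 7560+0+15·28·23=17220 → min 17220 | A_2..A_4: k=2: 0+1932+18·28·3=3444; k=3: 11592+0+18·23·3=12834 → min 3444 | A_3..A_5: k=3: 0+2001+28·23·29=20677; k=4: 1932+0+28·3·29=4368 → min 4368.
Length 4: A_1..A_4: k=1: 0+3444+15·18·3=4254; k=2: 7560+1932+15·28·3=10752; k=3: 17220+0+15·23·3=18255 → min 4254 | A_2..A_5: k=2: 0+4368+18·28·29=18984; k=3: 11592+2001+18·23·29=25599; k=4: 3444+0+18·3·29=5010 → min 5010.
Top-level splits: k=1: (A_1..A_1)·(A_2..A_5) → 0+5010+15·18·29 = 12840; k=2: (A_1..A_2)·(A_3..A_5) → 7560+4368+15·28·29 = 24108; k=3: (A_1..A_3)·(A_4..A_5) → 17220+2001+15·23·29 = 29226; k=4: (A_1..A_4)·(A_5..A_5) → 4254+0+15·3·29 = 5559.
Best split is after A_4, i.e. k = 4.

4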